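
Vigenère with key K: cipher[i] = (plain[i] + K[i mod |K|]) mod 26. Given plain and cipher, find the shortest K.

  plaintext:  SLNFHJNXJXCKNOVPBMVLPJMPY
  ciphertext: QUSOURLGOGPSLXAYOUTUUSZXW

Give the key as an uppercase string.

  i= 0: Q-S = 24 → Y
  i= 1: U-L =  9 → J
  i= 2: S-N =  5 → F
  i= 3: O-F =  9 → J
  i= 4: U-H = 13 → N
  i= 5: R-J =  8 → I
  i= 6: L-N = 24 → Y
  i= 7: G-X =  9 → J
  i= 8: O-J =  5 → F
  i= 9: G-X =  9 → J
  i=10: P-C = 13 → N
  i=11: S-K =  8 → I
  i=12: L-N = 24 → Y
  i=13: X-O =  9 → J
  i=14: A-V =  5 → F
  i=15: Y-P =  9 → J
  i=16: O-B = 13 → N
  i=17: U-M =  8 → I
  i=18: T-V = 24 → Y
  i=19: U-L =  9 → J
  i=20: U-P =  5 → F
  i=21: S-J =  9 → J
  i=22: Z-M = 13 → N
  i=23: X-P =  8 → I
  i=24: W-Y = 24 → Y
  shifts repeat with period 6: YJFJNI

YJFJNI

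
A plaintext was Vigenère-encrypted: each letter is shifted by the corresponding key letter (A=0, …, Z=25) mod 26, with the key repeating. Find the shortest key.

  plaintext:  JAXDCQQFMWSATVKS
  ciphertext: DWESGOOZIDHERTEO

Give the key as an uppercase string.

UWHPEYY

  i= 0: D-J = 20 → U
  i= 1: W-A = 22 → W
  i= 2: E-X =  7 → H
  i= 3: S-D = 15 → P
  i= 4: G-C =  4 → E
  i= 5: O-Q = 24 → Y
  i= 6: O-Q = 24 → Y
  i= 7: Z-F = 20 → U
  i= 8: I-M = 22 → W
  i= 9: D-W =  7 → H
  i=10: H-S = 15 → P
  i=11: E-A =  4 → E
  i=12: R-T = 24 → Y
  i=13: T-V = 24 → Y
  i=14: E-K = 20 → U
  i=15: O-S = 22 → W
  shifts repeat with period 7: UWHPEYY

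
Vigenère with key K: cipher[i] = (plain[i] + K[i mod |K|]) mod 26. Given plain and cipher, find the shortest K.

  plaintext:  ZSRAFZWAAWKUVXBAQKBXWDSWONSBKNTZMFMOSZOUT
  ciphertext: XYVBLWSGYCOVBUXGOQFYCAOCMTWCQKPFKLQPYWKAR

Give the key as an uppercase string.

YGEBGXWG

  i= 0: X-Z = 24 → Y
  i= 1: Y-S =  6 → G
  i= 2: V-R =  4 → E
  i= 3: B-A =  1 → B
  i= 4: L-F =  6 → G
  i= 5: W-Z = 23 → X
  i= 6: S-W = 22 → W
  i= 7: G-A =  6 → G
  i= 8: Y-A = 24 → Y
  i= 9: C-W =  6 → G
  i=10: O-K =  4 → E
  i=11: V-U =  1 → B
  i=12: B-V =  6 → G
  i=13: U-X = 23 → X
  i=14: X-B = 22 → W
  i=15: G-A =  6 → G
  i=16: O-Q = 24 → Y
  i=17: Q-K =  6 → G
  i=18: F-B =  4 → E
  i=19: Y-X =  1 → B
  i=20: C-W =  6 → G
  i=21: A-D = 23 → X
  i=22: O-S = 22 → W
  i=23: C-W =  6 → G
  i=24: M-O = 24 → Y
  i=25: T-N =  6 → G
  i=26: W-S =  4 → E
  i=27: C-B =  1 → B
  i=28: Q-K =  6 → G
  i=29: K-N = 23 → X
  i=30: P-T = 22 → W
  i=31: F-Z =  6 → G
  i=32: K-M = 24 → Y
  i=33: L-F =  6 → G
  i=34: Q-M =  4 → E
  i=35: P-O =  1 → B
  i=36: Y-S =  6 → G
  i=37: W-Z = 23 → X
  i=38: K-O = 22 → W
  i=39: A-U =  6 → G
  i=40: R-T = 24 → Y
  shifts repeat with period 8: YGEBGXWG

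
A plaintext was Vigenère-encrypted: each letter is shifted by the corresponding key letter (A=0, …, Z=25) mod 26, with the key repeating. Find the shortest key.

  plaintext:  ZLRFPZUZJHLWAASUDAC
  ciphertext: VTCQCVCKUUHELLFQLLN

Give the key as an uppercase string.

  i= 0: V-Z = 22 → W
  i= 1: T-L =  8 → I
  i= 2: C-R = 11 → L
  i= 3: Q-F = 11 → L
  i= 4: C-P = 13 → N
  i= 5: V-Z = 22 → W
  i= 6: C-U =  8 → I
  i= 7: K-Z = 11 → L
  i= 8: U-J = 11 → L
  i= 9: U-H = 13 → N
  i=10: H-L = 22 → W
  i=11: E-W =  8 → I
  i=12: L-A = 11 → L
  i=13: L-A = 11 → L
  i=14: F-S = 13 → N
  i=15: Q-U = 22 → W
  i=16: L-D =  8 → I
  i=17: L-A = 11 → L
  i=18: N-C = 11 → L
  shifts repeat with period 5: WILLN

WILLN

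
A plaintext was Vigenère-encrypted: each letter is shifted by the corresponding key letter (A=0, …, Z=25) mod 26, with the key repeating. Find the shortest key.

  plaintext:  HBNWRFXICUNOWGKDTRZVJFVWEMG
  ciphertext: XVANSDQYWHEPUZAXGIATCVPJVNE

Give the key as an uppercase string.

QUNRBYT

  i= 0: X-H = 16 → Q
  i= 1: V-B = 20 → U
  i= 2: A-N = 13 → N
  i= 3: N-W = 17 → R
  i= 4: S-R =  1 → B
  i= 5: D-F = 24 → Y
  i= 6: Q-X = 19 → T
  i= 7: Y-I = 16 → Q
  i= 8: W-C = 20 → U
  i= 9: H-U = 13 → N
  i=10: E-N = 17 → R
  i=11: P-O =  1 → B
  i=12: U-W = 24 → Y
  i=13: Z-G = 19 → T
  i=14: A-K = 16 → Q
  i=15: X-D = 20 → U
  i=16: G-T = 13 → N
  i=17: I-R = 17 → R
  i=18: A-Z =  1 → B
  i=19: T-V = 24 → Y
  i=20: C-J = 19 → T
  i=21: V-F = 16 → Q
  i=22: P-V = 20 → U
  i=23: J-W = 13 → N
  i=24: V-E = 17 → R
  i=25: N-M =  1 → B
  i=26: E-G = 24 → Y
  shifts repeat with period 7: QUNRBYT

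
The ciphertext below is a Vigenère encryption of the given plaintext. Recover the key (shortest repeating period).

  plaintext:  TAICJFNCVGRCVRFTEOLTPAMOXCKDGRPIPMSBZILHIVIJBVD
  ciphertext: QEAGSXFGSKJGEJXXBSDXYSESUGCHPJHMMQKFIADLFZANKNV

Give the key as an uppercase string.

  i= 0: Q-T = 23 → X
  i= 1: E-A =  4 → E
  i= 2: A-I = 18 → S
  i= 3: G-C =  4 → E
  i= 4: S-J =  9 → J
  i= 5: X-F = 18 → S
  i= 6: F-N = 18 → S
  i= 7: G-C =  4 → E
  i= 8: S-V = 23 → X
  i= 9: K-G =  4 → E
  i=10: J-R = 18 → S
  i=11: G-C =  4 → E
  i=12: E-V =  9 → J
  i=13: J-R = 18 → S
  i=14: X-F = 18 → S
  i=15: X-T =  4 → E
  i=16: B-E = 23 → X
  i=17: S-O =  4 → E
  i=18: D-L = 18 → S
  i=19: X-T =  4 → E
  i=20: Y-P =  9 → J
  i=21: S-A = 18 → S
  i=22: E-M = 18 → S
  i=23: S-O =  4 → E
  i=24: U-X = 23 → X
  i=25: G-C =  4 → E
  i=26: C-K = 18 → S
  i=27: H-D =  4 → E
  i=28: P-G =  9 → J
  i=29: J-R = 18 → S
  i=30: H-P = 18 → S
  i=31: M-I =  4 → E
  i=32: M-P = 23 → X
  i=33: Q-M =  4 → E
  i=34: K-S = 18 → S
  i=35: F-B =  4 → E
  i=36: I-Z =  9 → J
  i=37: A-I = 18 → S
  i=38: D-L = 18 → S
  i=39: L-H =  4 → E
  i=40: F-I = 23 → X
  i=41: Z-V =  4 → E
  i=42: A-I = 18 → S
  i=43: N-J =  4 → E
  i=44: K-B =  9 → J
  i=45: N-V = 18 → S
  i=46: V-D = 18 → S
  shifts repeat with period 8: XESEJSSE

XESEJSSE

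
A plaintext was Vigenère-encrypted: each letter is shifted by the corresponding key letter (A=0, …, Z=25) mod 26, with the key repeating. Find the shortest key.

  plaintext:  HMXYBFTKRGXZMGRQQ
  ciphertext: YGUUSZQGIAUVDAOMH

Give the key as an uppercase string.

RUXW

  i= 0: Y-H = 17 → R
  i= 1: G-M = 20 → U
  i= 2: U-X = 23 → X
  i= 3: U-Y = 22 → W
  i= 4: S-B = 17 → R
  i= 5: Z-F = 20 → U
  i= 6: Q-T = 23 → X
  i= 7: G-K = 22 → W
  i= 8: I-R = 17 → R
  i= 9: A-G = 20 → U
  i=10: U-X = 23 → X
  i=11: V-Z = 22 → W
  i=12: D-M = 17 → R
  i=13: A-G = 20 → U
  i=14: O-R = 23 → X
  i=15: M-Q = 22 → W
  i=16: H-Q = 17 → R
  shifts repeat with period 4: RUXW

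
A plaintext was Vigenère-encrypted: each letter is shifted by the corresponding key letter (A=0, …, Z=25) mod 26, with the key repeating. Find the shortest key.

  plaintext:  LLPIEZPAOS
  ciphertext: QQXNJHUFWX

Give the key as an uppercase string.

  i= 0: Q-L =  5 → F
  i= 1: Q-L =  5 → F
  i= 2: X-P =  8 → I
  i= 3: N-I =  5 → F
  i= 4: J-E =  5 → F
  i= 5: H-Z =  8 → I
  i= 6: U-P =  5 → F
  i= 7: F-A =  5 → F
  i= 8: W-O =  8 → I
  i= 9: X-S =  5 → F
  shifts repeat with period 3: FFI

FFI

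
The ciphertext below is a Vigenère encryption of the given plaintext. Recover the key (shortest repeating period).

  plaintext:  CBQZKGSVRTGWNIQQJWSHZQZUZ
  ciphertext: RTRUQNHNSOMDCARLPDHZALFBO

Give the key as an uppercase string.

PSBVGH

  i= 0: R-C = 15 → P
  i= 1: T-B = 18 → S
  i= 2: R-Q =  1 → B
  i= 3: U-Z = 21 → V
  i= 4: Q-K =  6 → G
  i= 5: N-G =  7 → H
  i= 6: H-S = 15 → P
  i= 7: N-V = 18 → S
  i= 8: S-R =  1 → B
  i= 9: O-T = 21 → V
  i=10: M-G =  6 → G
  i=11: D-W =  7 → H
  i=12: C-N = 15 → P
  i=13: A-I = 18 → S
  i=14: R-Q =  1 → B
  i=15: L-Q = 21 → V
  i=16: P-J =  6 → G
  i=17: D-W =  7 → H
  i=18: H-S = 15 → P
  i=19: Z-H = 18 → S
  i=20: A-Z =  1 → B
  i=21: L-Q = 21 → V
  i=22: F-Z =  6 → G
  i=23: B-U =  7 → H
  i=24: O-Z = 15 → P
  shifts repeat with period 6: PSBVGH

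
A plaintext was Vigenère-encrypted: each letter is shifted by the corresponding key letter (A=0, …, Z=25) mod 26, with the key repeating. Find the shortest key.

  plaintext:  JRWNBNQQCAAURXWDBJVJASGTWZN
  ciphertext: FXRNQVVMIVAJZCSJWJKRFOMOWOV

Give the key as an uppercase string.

  i= 0: F-J = 22 → W
  i= 1: X-R =  6 → G
  i= 2: R-W = 21 → V
  i= 3: N-N =  0 → A
  i= 4: Q-B = 15 → P
  i= 5: V-N =  8 → I
  i= 6: V-Q =  5 → F
  i= 7: M-Q = 22 → W
  i= 8: I-C =  6 → G
  i= 9: V-A = 21 → V
  i=10: A-A =  0 → A
  i=11: J-U = 15 → P
  i=12: Z-R =  8 → I
  i=13: C-X =  5 → F
  i=14: S-W = 22 → W
  i=15: J-D =  6 → G
  i=16: W-B = 21 → V
  i=17: J-J =  0 → A
  i=18: K-V = 15 → P
  i=19: R-J =  8 → I
  i=20: F-A =  5 → F
  i=21: O-S = 22 → W
  i=22: M-G =  6 → G
  i=23: O-T = 21 → V
  i=24: W-W =  0 → A
  i=25: O-Z = 15 → P
  i=26: V-N =  8 → I
  shifts repeat with period 7: WGVAPIF

WGVAPIF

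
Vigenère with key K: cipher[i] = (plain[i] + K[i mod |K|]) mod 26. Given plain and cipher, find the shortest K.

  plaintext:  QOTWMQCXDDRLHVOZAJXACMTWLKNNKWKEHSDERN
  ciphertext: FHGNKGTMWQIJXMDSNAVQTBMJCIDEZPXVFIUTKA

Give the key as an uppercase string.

  i= 0: F-Q = 15 → P
  i= 1: H-O = 19 → T
  i= 2: G-T = 13 → N
  i= 3: N-W = 17 → R
  i= 4: K-M = 24 → Y
  i= 5: G-Q = 16 → Q
  i= 6: T-C = 17 → R
  i= 7: M-X = 15 → P
  i= 8: W-D = 19 → T
  i= 9: Q-D = 13 → N
  i=10: I-R = 17 → R
  i=11: J-L = 24 → Y
  i=12: X-H = 16 → Q
  i=13: M-V = 17 → R
  i=14: D-O = 15 → P
  i=15: S-Z = 19 → T
  i=16: N-A = 13 → N
  i=17: A-J = 17 → R
  i=18: V-X = 24 → Y
  i=19: Q-A = 16 → Q
  i=20: T-C = 17 → R
  i=21: B-M = 15 → P
  i=22: M-T = 19 → T
  i=23: J-W = 13 → N
  i=24: C-L = 17 → R
  i=25: I-K = 24 → Y
  i=26: D-N = 16 → Q
  i=27: E-N = 17 → R
  i=28: Z-K = 15 → P
  i=29: P-W = 19 → T
  i=30: X-K = 13 → N
  i=31: V-E = 17 → R
  i=32: F-H = 24 → Y
  i=33: I-S = 16 → Q
  i=34: U-D = 17 → R
  i=35: T-E = 15 → P
  i=36: K-R = 19 → T
  i=37: A-N = 13 → N
  shifts repeat with period 7: PTNRYQR

PTNRYQR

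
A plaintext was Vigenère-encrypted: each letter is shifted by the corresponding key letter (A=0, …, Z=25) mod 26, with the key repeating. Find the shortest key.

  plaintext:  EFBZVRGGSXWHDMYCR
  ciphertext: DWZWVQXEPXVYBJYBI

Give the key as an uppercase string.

  i= 0: D-E = 25 → Z
  i= 1: W-F = 17 → R
  i= 2: Z-B = 24 → Y
  i= 3: W-Z = 23 → X
  i= 4: V-V =  0 → A
  i= 5: Q-R = 25 → Z
  i= 6: X-G = 17 → R
  i= 7: E-G = 24 → Y
  i= 8: P-S = 23 → X
  i= 9: X-X =  0 → A
  i=10: V-W = 25 → Z
  i=11: Y-H = 17 → R
  i=12: B-D = 24 → Y
  i=13: J-M = 23 → X
  i=14: Y-Y =  0 → A
  i=15: B-C = 25 → Z
  i=16: I-R = 17 → R
  shifts repeat with period 5: ZRYXA

ZRYXA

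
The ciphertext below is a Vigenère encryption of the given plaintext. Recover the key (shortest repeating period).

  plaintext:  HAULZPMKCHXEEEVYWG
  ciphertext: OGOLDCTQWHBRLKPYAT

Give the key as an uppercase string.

  i= 0: O-H =  7 → H
  i= 1: G-A =  6 → G
  i= 2: O-U = 20 → U
  i= 3: L-L =  0 → A
  i= 4: D-Z =  4 → E
  i= 5: C-P = 13 → N
  i= 6: T-M =  7 → H
  i= 7: Q-K =  6 → G
  i= 8: W-C = 20 → U
  i= 9: H-H =  0 → A
  i=10: B-X =  4 → E
  i=11: R-E = 13 → N
  i=12: L-E =  7 → H
  i=13: K-E =  6 → G
  i=14: P-V = 20 → U
  i=15: Y-Y =  0 → A
  i=16: A-W =  4 → E
  i=17: T-G = 13 → N
  shifts repeat with period 6: HGUAEN

HGUAEN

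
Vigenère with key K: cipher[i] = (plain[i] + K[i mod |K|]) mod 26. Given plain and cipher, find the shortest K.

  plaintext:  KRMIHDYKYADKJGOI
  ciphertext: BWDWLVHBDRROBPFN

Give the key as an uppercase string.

  i= 0: B-K = 17 → R
  i= 1: W-R =  5 → F
  i= 2: D-M = 17 → R
  i= 3: W-I = 14 → O
  i= 4: L-H =  4 → E
  i= 5: V-D = 18 → S
  i= 6: H-Y =  9 → J
  i= 7: B-K = 17 → R
  i= 8: D-Y =  5 → F
  i= 9: R-A = 17 → R
  i=10: R-D = 14 → O
  i=11: O-K =  4 → E
  i=12: B-J = 18 → S
  i=13: P-G =  9 → J
  i=14: F-O = 17 → R
  i=15: N-I =  5 → F
  shifts repeat with period 7: RFROESJ

RFROESJ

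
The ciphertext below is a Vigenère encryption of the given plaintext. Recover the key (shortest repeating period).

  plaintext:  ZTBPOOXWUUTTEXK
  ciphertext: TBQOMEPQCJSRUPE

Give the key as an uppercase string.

  i= 0: T-Z = 20 → U
  i= 1: B-T =  8 → I
  i= 2: Q-B = 15 → P
  i= 3: O-P = 25 → Z
  i= 4: M-O = 24 → Y
  i= 5: E-O = 16 → Q
  i= 6: P-X = 18 → S
  i= 7: Q-W = 20 → U
  i= 8: C-U =  8 → I
  i= 9: J-U = 15 → P
  i=10: S-T = 25 → Z
  i=11: R-T = 24 → Y
  i=12: U-E = 16 → Q
  i=13: P-X = 18 → S
  i=14: E-K = 20 → U
  shifts repeat with period 7: UIPZYQS

UIPZYQS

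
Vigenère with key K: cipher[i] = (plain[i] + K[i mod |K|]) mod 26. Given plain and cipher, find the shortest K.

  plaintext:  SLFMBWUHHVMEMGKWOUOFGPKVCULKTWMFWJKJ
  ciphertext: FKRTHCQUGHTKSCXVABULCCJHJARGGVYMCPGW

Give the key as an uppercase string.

NZMHGGW

  i= 0: F-S = 13 → N
  i= 1: K-L = 25 → Z
  i= 2: R-F = 12 → M
  i= 3: T-M =  7 → H
  i= 4: H-B =  6 → G
  i= 5: C-W =  6 → G
  i= 6: Q-U = 22 → W
  i= 7: U-H = 13 → N
  i= 8: G-H = 25 → Z
  i= 9: H-V = 12 → M
  i=10: T-M =  7 → H
  i=11: K-E =  6 → G
  i=12: S-M =  6 → G
  i=13: C-G = 22 → W
  i=14: X-K = 13 → N
  i=15: V-W = 25 → Z
  i=16: A-O = 12 → M
  i=17: B-U =  7 → H
  i=18: U-O =  6 → G
  i=19: L-F =  6 → G
  i=20: C-G = 22 → W
  i=21: C-P = 13 → N
  i=22: J-K = 25 → Z
  i=23: H-V = 12 → M
  i=24: J-C =  7 → H
  i=25: A-U =  6 → G
  i=26: R-L =  6 → G
  i=27: G-K = 22 → W
  i=28: G-T = 13 → N
  i=29: V-W = 25 → Z
  i=30: Y-M = 12 → M
  i=31: M-F =  7 → H
  i=32: C-W =  6 → G
  i=33: P-J =  6 → G
  i=34: G-K = 22 → W
  i=35: W-J = 13 → N
  shifts repeat with period 7: NZMHGGW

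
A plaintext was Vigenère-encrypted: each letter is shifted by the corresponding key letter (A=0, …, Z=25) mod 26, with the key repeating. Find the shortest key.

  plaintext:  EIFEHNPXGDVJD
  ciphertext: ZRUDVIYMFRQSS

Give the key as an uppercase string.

  i= 0: Z-E = 21 → V
  i= 1: R-I =  9 → J
  i= 2: U-F = 15 → P
  i= 3: D-E = 25 → Z
  i= 4: V-H = 14 → O
  i= 5: I-N = 21 → V
  i= 6: Y-P =  9 → J
  i= 7: M-X = 15 → P
  i= 8: F-G = 25 → Z
  i= 9: R-D = 14 → O
  i=10: Q-V = 21 → V
  i=11: S-J =  9 → J
  i=12: S-D = 15 → P
  shifts repeat with period 5: VJPZO

VJPZO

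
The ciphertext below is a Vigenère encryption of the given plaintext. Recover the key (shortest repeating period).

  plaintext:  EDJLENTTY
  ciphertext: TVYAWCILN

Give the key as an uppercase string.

  i= 0: T-E = 15 → P
  i= 1: V-D = 18 → S
  i= 2: Y-J = 15 → P
  i= 3: A-L = 15 → P
  i= 4: W-E = 18 → S
  i= 5: C-N = 15 → P
  i= 6: I-T = 15 → P
  i= 7: L-T = 18 → S
  i= 8: N-Y = 15 → P
  shifts repeat with period 3: PSP

PSP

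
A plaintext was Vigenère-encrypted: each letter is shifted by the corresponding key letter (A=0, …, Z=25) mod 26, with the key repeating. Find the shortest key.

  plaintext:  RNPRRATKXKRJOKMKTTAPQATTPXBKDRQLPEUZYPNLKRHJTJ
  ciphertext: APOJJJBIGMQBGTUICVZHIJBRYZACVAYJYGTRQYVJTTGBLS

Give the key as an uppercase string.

JCZSSJIY

  i= 0: A-R =  9 → J
  i= 1: P-N =  2 → C
  i= 2: O-P = 25 → Z
  i= 3: J-R = 18 → S
  i= 4: J-R = 18 → S
  i= 5: J-A =  9 → J
  i= 6: B-T =  8 → I
  i= 7: I-K = 24 → Y
  i= 8: G-X =  9 → J
  i= 9: M-K =  2 → C
  i=10: Q-R = 25 → Z
  i=11: B-J = 18 → S
  i=12: G-O = 18 → S
  i=13: T-K =  9 → J
  i=14: U-M =  8 → I
  i=15: I-K = 24 → Y
  i=16: C-T =  9 → J
  i=17: V-T =  2 → C
  i=18: Z-A = 25 → Z
  i=19: H-P = 18 → S
  i=20: I-Q = 18 → S
  i=21: J-A =  9 → J
  i=22: B-T =  8 → I
  i=23: R-T = 24 → Y
  i=24: Y-P =  9 → J
  i=25: Z-X =  2 → C
  i=26: A-B = 25 → Z
  i=27: C-K = 18 → S
  i=28: V-D = 18 → S
  i=29: A-R =  9 → J
  i=30: Y-Q =  8 → I
  i=31: J-L = 24 → Y
  i=32: Y-P =  9 → J
  i=33: G-E =  2 → C
  i=34: T-U = 25 → Z
  i=35: R-Z = 18 → S
  i=36: Q-Y = 18 → S
  i=37: Y-P =  9 → J
  i=38: V-N =  8 → I
  i=39: J-L = 24 → Y
  i=40: T-K =  9 → J
  i=41: T-R =  2 → C
  i=42: G-H = 25 → Z
  i=43: B-J = 18 → S
  i=44: L-T = 18 → S
  i=45: S-J =  9 → J
  shifts repeat with period 8: JCZSSJIY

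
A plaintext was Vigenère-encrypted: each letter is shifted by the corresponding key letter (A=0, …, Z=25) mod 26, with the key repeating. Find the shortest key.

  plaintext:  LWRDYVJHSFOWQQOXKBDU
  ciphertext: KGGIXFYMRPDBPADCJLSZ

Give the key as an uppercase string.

  i= 0: K-L = 25 → Z
  i= 1: G-W = 10 → K
  i= 2: G-R = 15 → P
  i= 3: I-D =  5 → F
  i= 4: X-Y = 25 → Z
  i= 5: F-V = 10 → K
  i= 6: Y-J = 15 → P
  i= 7: M-H =  5 → F
  i= 8: R-S = 25 → Z
  i= 9: P-F = 10 → K
  i=10: D-O = 15 → P
  i=11: B-W =  5 → F
  i=12: P-Q = 25 → Z
  i=13: A-Q = 10 → K
  i=14: D-O = 15 → P
  i=15: C-X =  5 → F
  i=16: J-K = 25 → Z
  i=17: L-B = 10 → K
  i=18: S-D = 15 → P
  i=19: Z-U =  5 → F
  shifts repeat with period 4: ZKPF

ZKPF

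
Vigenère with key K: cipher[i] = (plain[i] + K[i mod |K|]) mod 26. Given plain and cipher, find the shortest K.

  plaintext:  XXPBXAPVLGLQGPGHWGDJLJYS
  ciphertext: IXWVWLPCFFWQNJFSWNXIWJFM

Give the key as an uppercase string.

LAHUZ

  i= 0: I-X = 11 → L
  i= 1: X-X =  0 → A
  i= 2: W-P =  7 → H
  i= 3: V-B = 20 → U
  i= 4: W-X = 25 → Z
  i= 5: L-A = 11 → L
  i= 6: P-P =  0 → A
  i= 7: C-V =  7 → H
  i= 8: F-L = 20 → U
  i= 9: F-G = 25 → Z
  i=10: W-L = 11 → L
  i=11: Q-Q =  0 → A
  i=12: N-G =  7 → H
  i=13: J-P = 20 → U
  i=14: F-G = 25 → Z
  i=15: S-H = 11 → L
  i=16: W-W =  0 → A
  i=17: N-G =  7 → H
  i=18: X-D = 20 → U
  i=19: I-J = 25 → Z
  i=20: W-L = 11 → L
  i=21: J-J =  0 → A
  i=22: F-Y =  7 → H
  i=23: M-S = 20 → U
  shifts repeat with period 5: LAHUZ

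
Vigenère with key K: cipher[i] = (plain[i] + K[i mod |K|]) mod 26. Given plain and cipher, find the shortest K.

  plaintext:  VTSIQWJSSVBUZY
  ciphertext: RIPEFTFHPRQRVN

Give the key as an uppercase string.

  i= 0: R-V = 22 → W
  i= 1: I-T = 15 → P
  i= 2: P-S = 23 → X
  i= 3: E-I = 22 → W
  i= 4: F-Q = 15 → P
  i= 5: T-W = 23 → X
  i= 6: F-J = 22 → W
  i= 7: H-S = 15 → P
  i= 8: P-S = 23 → X
  i= 9: R-V = 22 → W
  i=10: Q-B = 15 → P
  i=11: R-U = 23 → X
  i=12: V-Z = 22 → W
  i=13: N-Y = 15 → P
  shifts repeat with period 3: WPX

WPX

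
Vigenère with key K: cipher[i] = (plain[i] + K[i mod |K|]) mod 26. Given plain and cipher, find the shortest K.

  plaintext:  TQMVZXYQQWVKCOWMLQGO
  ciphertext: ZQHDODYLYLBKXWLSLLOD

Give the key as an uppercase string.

GAVIP

  i= 0: Z-T =  6 → G
  i= 1: Q-Q =  0 → A
  i= 2: H-M = 21 → V
  i= 3: D-V =  8 → I
  i= 4: O-Z = 15 → P
  i= 5: D-X =  6 → G
  i= 6: Y-Y =  0 → A
  i= 7: L-Q = 21 → V
  i= 8: Y-Q =  8 → I
  i= 9: L-W = 15 → P
  i=10: B-V =  6 → G
  i=11: K-K =  0 → A
  i=12: X-C = 21 → V
  i=13: W-O =  8 → I
  i=14: L-W = 15 → P
  i=15: S-M =  6 → G
  i=16: L-L =  0 → A
  i=17: L-Q = 21 → V
  i=18: O-G =  8 → I
  i=19: D-O = 15 → P
  shifts repeat with period 5: GAVIP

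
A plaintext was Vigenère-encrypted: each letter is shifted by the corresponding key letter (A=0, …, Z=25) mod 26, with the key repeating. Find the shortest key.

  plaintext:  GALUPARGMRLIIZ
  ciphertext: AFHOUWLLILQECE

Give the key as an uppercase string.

UFW

  i= 0: A-G = 20 → U
  i= 1: F-A =  5 → F
  i= 2: H-L = 22 → W
  i= 3: O-U = 20 → U
  i= 4: U-P =  5 → F
  i= 5: W-A = 22 → W
  i= 6: L-R = 20 → U
  i= 7: L-G =  5 → F
  i= 8: I-M = 22 → W
  i= 9: L-R = 20 → U
  i=10: Q-L =  5 → F
  i=11: E-I = 22 → W
  i=12: C-I = 20 → U
  i=13: E-Z =  5 → F
  shifts repeat with period 3: UFW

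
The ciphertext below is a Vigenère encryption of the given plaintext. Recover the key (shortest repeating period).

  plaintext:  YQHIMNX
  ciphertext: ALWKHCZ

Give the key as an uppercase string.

CVP

  i= 0: A-Y =  2 → C
  i= 1: L-Q = 21 → V
  i= 2: W-H = 15 → P
  i= 3: K-I =  2 → C
  i= 4: H-M = 21 → V
  i= 5: C-N = 15 → P
  i= 6: Z-X =  2 → C
  shifts repeat with period 3: CVP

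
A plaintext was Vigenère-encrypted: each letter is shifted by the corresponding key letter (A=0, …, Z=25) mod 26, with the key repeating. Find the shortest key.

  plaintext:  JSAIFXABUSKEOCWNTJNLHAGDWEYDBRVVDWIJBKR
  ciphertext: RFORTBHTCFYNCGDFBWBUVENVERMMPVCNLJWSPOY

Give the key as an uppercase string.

INOJOEHS

  i= 0: R-J =  8 → I
  i= 1: F-S = 13 → N
  i= 2: O-A = 14 → O
  i= 3: R-I =  9 → J
  i= 4: T-F = 14 → O
  i= 5: B-X =  4 → E
  i= 6: H-A =  7 → H
  i= 7: T-B = 18 → S
  i= 8: C-U =  8 → I
  i= 9: F-S = 13 → N
  i=10: Y-K = 14 → O
  i=11: N-E =  9 → J
  i=12: C-O = 14 → O
  i=13: G-C =  4 → E
  i=14: D-W =  7 → H
  i=15: F-N = 18 → S
  i=16: B-T =  8 → I
  i=17: W-J = 13 → N
  i=18: B-N = 14 → O
  i=19: U-L =  9 → J
  i=20: V-H = 14 → O
  i=21: E-A =  4 → E
  i=22: N-G =  7 → H
  i=23: V-D = 18 → S
  i=24: E-W =  8 → I
  i=25: R-E = 13 → N
  i=26: M-Y = 14 → O
  i=27: M-D =  9 → J
  i=28: P-B = 14 → O
  i=29: V-R =  4 → E
  i=30: C-V =  7 → H
  i=31: N-V = 18 → S
  i=32: L-D =  8 → I
  i=33: J-W = 13 → N
  i=34: W-I = 14 → O
  i=35: S-J =  9 → J
  i=36: P-B = 14 → O
  i=37: O-K =  4 → E
  i=38: Y-R =  7 → H
  shifts repeat with period 8: INOJOEHS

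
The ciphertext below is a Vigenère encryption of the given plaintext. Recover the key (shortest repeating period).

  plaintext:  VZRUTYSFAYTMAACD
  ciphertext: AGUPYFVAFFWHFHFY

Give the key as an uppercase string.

  i= 0: A-V =  5 → F
  i= 1: G-Z =  7 → H
  i= 2: U-R =  3 → D
  i= 3: P-U = 21 → V
  i= 4: Y-T =  5 → F
  i= 5: F-Y =  7 → H
  i= 6: V-S =  3 → D
  i= 7: A-F = 21 → V
  i= 8: F-A =  5 → F
  i= 9: F-Y =  7 → H
  i=10: W-T =  3 → D
  i=11: H-M = 21 → V
  i=12: F-A =  5 → F
  i=13: H-A =  7 → H
  i=14: F-C =  3 → D
  i=15: Y-D = 21 → V
  shifts repeat with period 4: FHDV

FHDV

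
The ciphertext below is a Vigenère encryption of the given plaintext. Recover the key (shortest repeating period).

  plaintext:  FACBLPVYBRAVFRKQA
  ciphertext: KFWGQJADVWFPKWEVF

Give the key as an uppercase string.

FFU

  i= 0: K-F =  5 → F
  i= 1: F-A =  5 → F
  i= 2: W-C = 20 → U
  i= 3: G-B =  5 → F
  i= 4: Q-L =  5 → F
  i= 5: J-P = 20 → U
  i= 6: A-V =  5 → F
  i= 7: D-Y =  5 → F
  i= 8: V-B = 20 → U
  i= 9: W-R =  5 → F
  i=10: F-A =  5 → F
  i=11: P-V = 20 → U
  i=12: K-F =  5 → F
  i=13: W-R =  5 → F
  i=14: E-K = 20 → U
  i=15: V-Q =  5 → F
  i=16: F-A =  5 → F
  shifts repeat with period 3: FFU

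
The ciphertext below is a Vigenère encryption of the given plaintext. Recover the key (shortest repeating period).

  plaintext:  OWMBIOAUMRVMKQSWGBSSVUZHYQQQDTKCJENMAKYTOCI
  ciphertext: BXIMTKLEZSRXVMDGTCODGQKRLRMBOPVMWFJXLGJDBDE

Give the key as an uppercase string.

  i= 0: B-O = 13 → N
  i= 1: X-W =  1 → B
  i= 2: I-M = 22 → W
  i= 3: M-B = 11 → L
  i= 4: T-I = 11 → L
  i= 5: K-O = 22 → W
  i= 6: L-A = 11 → L
  i= 7: E-U = 10 → K
  i= 8: Z-M = 13 → N
  i= 9: S-R =  1 → B
  i=10: R-V = 22 → W
  i=11: X-M = 11 → L
  i=12: V-K = 11 → L
  i=13: M-Q = 22 → W
  i=14: D-S = 11 → L
  i=15: G-W = 10 → K
  i=16: T-G = 13 → N
  i=17: C-B =  1 → B
  i=18: O-S = 22 → W
  i=19: D-S = 11 → L
  i=20: G-V = 11 → L
  i=21: Q-U = 22 → W
  i=22: K-Z = 11 → L
  i=23: R-H = 10 → K
  i=24: L-Y = 13 → N
  i=25: R-Q =  1 → B
  i=26: M-Q = 22 → W
  i=27: B-Q = 11 → L
  i=28: O-D = 11 → L
  i=29: P-T = 22 → W
  i=30: V-K = 11 → L
  i=31: M-C = 10 → K
  i=32: W-J = 13 → N
  i=33: F-E =  1 → B
  i=34: J-N = 22 → W
  i=35: X-M = 11 → L
  i=36: L-A = 11 → L
  i=37: G-K = 22 → W
  i=38: J-Y = 11 → L
  i=39: D-T = 10 → K
  i=40: B-O = 13 → N
  i=41: D-C =  1 → B
  i=42: E-I = 22 → W
  shifts repeat with period 8: NBWLLWLK

NBWLLWLK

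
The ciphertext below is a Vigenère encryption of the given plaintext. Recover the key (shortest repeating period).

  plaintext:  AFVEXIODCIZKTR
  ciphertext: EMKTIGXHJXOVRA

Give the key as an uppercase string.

EHPPLYJ

  i= 0: E-A =  4 → E
  i= 1: M-F =  7 → H
  i= 2: K-V = 15 → P
  i= 3: T-E = 15 → P
  i= 4: I-X = 11 → L
  i= 5: G-I = 24 → Y
  i= 6: X-O =  9 → J
  i= 7: H-D =  4 → E
  i= 8: J-C =  7 → H
  i= 9: X-I = 15 → P
  i=10: O-Z = 15 → P
  i=11: V-K = 11 → L
  i=12: R-T = 24 → Y
  i=13: A-R =  9 → J
  shifts repeat with period 7: EHPPLYJ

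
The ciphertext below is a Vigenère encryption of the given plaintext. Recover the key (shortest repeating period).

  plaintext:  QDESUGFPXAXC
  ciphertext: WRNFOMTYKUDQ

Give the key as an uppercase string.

GOJNU

  i= 0: W-Q =  6 → G
  i= 1: R-D = 14 → O
  i= 2: N-E =  9 → J
  i= 3: F-S = 13 → N
  i= 4: O-U = 20 → U
  i= 5: M-G =  6 → G
  i= 6: T-F = 14 → O
  i= 7: Y-P =  9 → J
  i= 8: K-X = 13 → N
  i= 9: U-A = 20 → U
  i=10: D-X =  6 → G
  i=11: Q-C = 14 → O
  shifts repeat with period 5: GOJNU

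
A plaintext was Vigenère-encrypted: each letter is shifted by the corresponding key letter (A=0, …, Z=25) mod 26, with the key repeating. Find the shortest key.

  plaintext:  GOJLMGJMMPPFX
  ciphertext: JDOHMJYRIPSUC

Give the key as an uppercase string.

DPFWA

  i= 0: J-G =  3 → D
  i= 1: D-O = 15 → P
  i= 2: O-J =  5 → F
  i= 3: H-L = 22 → W
  i= 4: M-M =  0 → A
  i= 5: J-G =  3 → D
  i= 6: Y-J = 15 → P
  i= 7: R-M =  5 → F
  i= 8: I-M = 22 → W
  i= 9: P-P =  0 → A
  i=10: S-P =  3 → D
  i=11: U-F = 15 → P
  i=12: C-X =  5 → F
  shifts repeat with period 5: DPFWA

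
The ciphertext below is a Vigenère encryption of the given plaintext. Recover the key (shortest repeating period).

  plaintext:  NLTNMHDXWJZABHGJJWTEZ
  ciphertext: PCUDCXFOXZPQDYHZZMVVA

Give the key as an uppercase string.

  i= 0: P-N =  2 → C
  i= 1: C-L = 17 → R
  i= 2: U-T =  1 → B
  i= 3: D-N = 16 → Q
  i= 4: C-M = 16 → Q
  i= 5: X-H = 16 → Q
  i= 6: F-D =  2 → C
  i= 7: O-X = 17 → R
  i= 8: X-W =  1 → B
  i= 9: Z-J = 16 → Q
  i=10: P-Z = 16 → Q
  i=11: Q-A = 16 → Q
  i=12: D-B =  2 → C
  i=13: Y-H = 17 → R
  i=14: H-G =  1 → B
  i=15: Z-J = 16 → Q
  i=16: Z-J = 16 → Q
  i=17: M-W = 16 → Q
  i=18: V-T =  2 → C
  i=19: V-E = 17 → R
  i=20: A-Z =  1 → B
  shifts repeat with period 6: CRBQQQ

CRBQQQ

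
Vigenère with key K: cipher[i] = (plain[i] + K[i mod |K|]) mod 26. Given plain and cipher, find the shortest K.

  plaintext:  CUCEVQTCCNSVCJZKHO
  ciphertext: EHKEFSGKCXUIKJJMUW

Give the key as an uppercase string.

  i= 0: E-C =  2 → C
  i= 1: H-U = 13 → N
  i= 2: K-C =  8 → I
  i= 3: E-E =  0 → A
  i= 4: F-V = 10 → K
  i= 5: S-Q =  2 → C
  i= 6: G-T = 13 → N
  i= 7: K-C =  8 → I
  i= 8: C-C =  0 → A
  i= 9: X-N = 10 → K
  i=10: U-S =  2 → C
  i=11: I-V = 13 → N
  i=12: K-C =  8 → I
  i=13: J-J =  0 → A
  i=14: J-Z = 10 → K
  i=15: M-K =  2 → C
  i=16: U-H = 13 → N
  i=17: W-O =  8 → I
  shifts repeat with period 5: CNIAK

CNIAK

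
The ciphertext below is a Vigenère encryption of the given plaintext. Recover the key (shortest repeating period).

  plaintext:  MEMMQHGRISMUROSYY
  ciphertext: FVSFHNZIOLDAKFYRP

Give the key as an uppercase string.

  i= 0: F-M = 19 → T
  i= 1: V-E = 17 → R
  i= 2: S-M =  6 → G
  i= 3: F-M = 19 → T
  i= 4: H-Q = 17 → R
  i= 5: N-H =  6 → G
  i= 6: Z-G = 19 → T
  i= 7: I-R = 17 → R
  i= 8: O-I =  6 → G
  i= 9: L-S = 19 → T
  i=10: D-M = 17 → R
  i=11: A-U =  6 → G
  i=12: K-R = 19 → T
  i=13: F-O = 17 → R
  i=14: Y-S =  6 → G
  i=15: R-Y = 19 → T
  i=16: P-Y = 17 → R
  shifts repeat with period 3: TRG

TRG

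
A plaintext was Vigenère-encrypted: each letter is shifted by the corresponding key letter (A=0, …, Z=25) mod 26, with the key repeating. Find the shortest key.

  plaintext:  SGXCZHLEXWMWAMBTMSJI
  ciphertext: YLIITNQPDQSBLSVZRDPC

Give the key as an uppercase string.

  i= 0: Y-S =  6 → G
  i= 1: L-G =  5 → F
  i= 2: I-X = 11 → L
  i= 3: I-C =  6 → G
  i= 4: T-Z = 20 → U
  i= 5: N-H =  6 → G
  i= 6: Q-L =  5 → F
  i= 7: P-E = 11 → L
  i= 8: D-X =  6 → G
  i= 9: Q-W = 20 → U
  i=10: S-M =  6 → G
  i=11: B-W =  5 → F
  i=12: L-A = 11 → L
  i=13: S-M =  6 → G
  i=14: V-B = 20 → U
  i=15: Z-T =  6 → G
  i=16: R-M =  5 → F
  i=17: D-S = 11 → L
  i=18: P-J =  6 → G
  i=19: C-I = 20 → U
  shifts repeat with period 5: GFLGU

GFLGU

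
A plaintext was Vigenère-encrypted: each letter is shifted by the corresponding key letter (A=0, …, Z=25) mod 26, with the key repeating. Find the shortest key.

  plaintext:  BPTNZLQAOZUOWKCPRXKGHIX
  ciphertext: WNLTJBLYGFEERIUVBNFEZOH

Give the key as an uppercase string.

  i= 0: W-B = 21 → V
  i= 1: N-P = 24 → Y
  i= 2: L-T = 18 → S
  i= 3: T-N =  6 → G
  i= 4: J-Z = 10 → K
  i= 5: B-L = 16 → Q
  i= 6: L-Q = 21 → V
  i= 7: Y-A = 24 → Y
  i= 8: G-O = 18 → S
  i= 9: F-Z =  6 → G
  i=10: E-U = 10 → K
  i=11: E-O = 16 → Q
  i=12: R-W = 21 → V
  i=13: I-K = 24 → Y
  i=14: U-C = 18 → S
  i=15: V-P =  6 → G
  i=16: B-R = 10 → K
  i=17: N-X = 16 → Q
  i=18: F-K = 21 → V
  i=19: E-G = 24 → Y
  i=20: Z-H = 18 → S
  i=21: O-I =  6 → G
  i=22: H-X = 10 → K
  shifts repeat with period 6: VYSGKQ

VYSGKQ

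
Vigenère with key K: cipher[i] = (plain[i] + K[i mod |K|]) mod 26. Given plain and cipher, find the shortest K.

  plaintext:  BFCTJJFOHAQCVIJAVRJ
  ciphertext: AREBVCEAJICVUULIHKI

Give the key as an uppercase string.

ZMCIMT

  i= 0: A-B = 25 → Z
  i= 1: R-F = 12 → M
  i= 2: E-C =  2 → C
  i= 3: B-T =  8 → I
  i= 4: V-J = 12 → M
  i= 5: C-J = 19 → T
  i= 6: E-F = 25 → Z
  i= 7: A-O = 12 → M
  i= 8: J-H =  2 → C
  i= 9: I-A =  8 → I
  i=10: C-Q = 12 → M
  i=11: V-C = 19 → T
  i=12: U-V = 25 → Z
  i=13: U-I = 12 → M
  i=14: L-J =  2 → C
  i=15: I-A =  8 → I
  i=16: H-V = 12 → M
  i=17: K-R = 19 → T
  i=18: I-J = 25 → Z
  shifts repeat with period 6: ZMCIMT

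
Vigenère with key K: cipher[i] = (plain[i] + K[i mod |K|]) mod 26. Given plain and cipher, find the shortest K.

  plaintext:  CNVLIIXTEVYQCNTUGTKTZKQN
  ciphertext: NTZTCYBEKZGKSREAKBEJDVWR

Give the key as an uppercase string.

LGEIUQE

  i= 0: N-C = 11 → L
  i= 1: T-N =  6 → G
  i= 2: Z-V =  4 → E
  i= 3: T-L =  8 → I
  i= 4: C-I = 20 → U
  i= 5: Y-I = 16 → Q
  i= 6: B-X =  4 → E
  i= 7: E-T = 11 → L
  i= 8: K-E =  6 → G
  i= 9: Z-V =  4 → E
  i=10: G-Y =  8 → I
  i=11: K-Q = 20 → U
  i=12: S-C = 16 → Q
  i=13: R-N =  4 → E
  i=14: E-T = 11 → L
  i=15: A-U =  6 → G
  i=16: K-G =  4 → E
  i=17: B-T =  8 → I
  i=18: E-K = 20 → U
  i=19: J-T = 16 → Q
  i=20: D-Z =  4 → E
  i=21: V-K = 11 → L
  i=22: W-Q =  6 → G
  i=23: R-N =  4 → E
  shifts repeat with period 7: LGEIUQE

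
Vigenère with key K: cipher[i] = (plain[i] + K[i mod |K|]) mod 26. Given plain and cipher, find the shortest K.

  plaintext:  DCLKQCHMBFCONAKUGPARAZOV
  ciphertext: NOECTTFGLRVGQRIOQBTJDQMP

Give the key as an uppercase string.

  i= 0: N-D = 10 → K
  i= 1: O-C = 12 → M
  i= 2: E-L = 19 → T
  i= 3: C-K = 18 → S
  i= 4: T-Q =  3 → D
  i= 5: T-C = 17 → R
  i= 6: F-H = 24 → Y
  i= 7: G-M = 20 → U
  i= 8: L-B = 10 → K
  i= 9: R-F = 12 → M
  i=10: V-C = 19 → T
  i=11: G-O = 18 → S
  i=12: Q-N =  3 → D
  i=13: R-A = 17 → R
  i=14: I-K = 24 → Y
  i=15: O-U = 20 → U
  i=16: Q-G = 10 → K
  i=17: B-P = 12 → M
  i=18: T-A = 19 → T
  i=19: J-R = 18 → S
  i=20: D-A =  3 → D
  i=21: Q-Z = 17 → R
  i=22: M-O = 24 → Y
  i=23: P-V = 20 → U
  shifts repeat with period 8: KMTSDRYU

KMTSDRYU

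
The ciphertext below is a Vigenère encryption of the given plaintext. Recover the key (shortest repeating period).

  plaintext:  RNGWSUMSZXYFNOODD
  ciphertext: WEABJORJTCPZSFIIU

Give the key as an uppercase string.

FRU

  i= 0: W-R =  5 → F
  i= 1: E-N = 17 → R
  i= 2: A-G = 20 → U
  i= 3: B-W =  5 → F
  i= 4: J-S = 17 → R
  i= 5: O-U = 20 → U
  i= 6: R-M =  5 → F
  i= 7: J-S = 17 → R
  i= 8: T-Z = 20 → U
  i= 9: C-X =  5 → F
  i=10: P-Y = 17 → R
  i=11: Z-F = 20 → U
  i=12: S-N =  5 → F
  i=13: F-O = 17 → R
  i=14: I-O = 20 → U
  i=15: I-D =  5 → F
  i=16: U-D = 17 → R
  shifts repeat with period 3: FRU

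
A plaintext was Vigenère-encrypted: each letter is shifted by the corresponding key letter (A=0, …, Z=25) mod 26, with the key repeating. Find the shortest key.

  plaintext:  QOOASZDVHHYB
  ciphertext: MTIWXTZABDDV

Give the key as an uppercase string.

  i= 0: M-Q = 22 → W
  i= 1: T-O =  5 → F
  i= 2: I-O = 20 → U
  i= 3: W-A = 22 → W
  i= 4: X-S =  5 → F
  i= 5: T-Z = 20 → U
  i= 6: Z-D = 22 → W
  i= 7: A-V =  5 → F
  i= 8: B-H = 20 → U
  i= 9: D-H = 22 → W
  i=10: D-Y =  5 → F
  i=11: V-B = 20 → U
  shifts repeat with period 3: WFU

WFU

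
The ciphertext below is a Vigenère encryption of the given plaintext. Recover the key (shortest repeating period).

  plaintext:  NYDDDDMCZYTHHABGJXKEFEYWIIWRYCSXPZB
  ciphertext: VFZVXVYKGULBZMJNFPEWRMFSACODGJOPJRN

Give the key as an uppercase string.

IHWSUSM

  i= 0: V-N =  8 → I
  i= 1: F-Y =  7 → H
  i= 2: Z-D = 22 → W
  i= 3: V-D = 18 → S
  i= 4: X-D = 20 → U
  i= 5: V-D = 18 → S
  i= 6: Y-M = 12 → M
  i= 7: K-C =  8 → I
  i= 8: G-Z =  7 → H
  i= 9: U-Y = 22 → W
  i=10: L-T = 18 → S
  i=11: B-H = 20 → U
  i=12: Z-H = 18 → S
  i=13: M-A = 12 → M
  i=14: J-B =  8 → I
  i=15: N-G =  7 → H
  i=16: F-J = 22 → W
  i=17: P-X = 18 → S
  i=18: E-K = 20 → U
  i=19: W-E = 18 → S
  i=20: R-F = 12 → M
  i=21: M-E =  8 → I
  i=22: F-Y =  7 → H
  i=23: S-W = 22 → W
  i=24: A-I = 18 → S
  i=25: C-I = 20 → U
  i=26: O-W = 18 → S
  i=27: D-R = 12 → M
  i=28: G-Y =  8 → I
  i=29: J-C =  7 → H
  i=30: O-S = 22 → W
  i=31: P-X = 18 → S
  i=32: J-P = 20 → U
  i=33: R-Z = 18 → S
  i=34: N-B = 12 → M
  shifts repeat with period 7: IHWSUSM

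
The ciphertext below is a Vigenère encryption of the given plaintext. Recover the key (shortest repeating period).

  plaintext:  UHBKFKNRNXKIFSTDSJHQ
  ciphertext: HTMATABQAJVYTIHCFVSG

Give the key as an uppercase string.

NMLQOQOZ

  i= 0: H-U = 13 → N
  i= 1: T-H = 12 → M
  i= 2: M-B = 11 → L
  i= 3: A-K = 16 → Q
  i= 4: T-F = 14 → O
  i= 5: A-K = 16 → Q
  i= 6: B-N = 14 → O
  i= 7: Q-R = 25 → Z
  i= 8: A-N = 13 → N
  i= 9: J-X = 12 → M
  i=10: V-K = 11 → L
  i=11: Y-I = 16 → Q
  i=12: T-F = 14 → O
  i=13: I-S = 16 → Q
  i=14: H-T = 14 → O
  i=15: C-D = 25 → Z
  i=16: F-S = 13 → N
  i=17: V-J = 12 → M
  i=18: S-H = 11 → L
  i=19: G-Q = 16 → Q
  shifts repeat with period 8: NMLQOQOZ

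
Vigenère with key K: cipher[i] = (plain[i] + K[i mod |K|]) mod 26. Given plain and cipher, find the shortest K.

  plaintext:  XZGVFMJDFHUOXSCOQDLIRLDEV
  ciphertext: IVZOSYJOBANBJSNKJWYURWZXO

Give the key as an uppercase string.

  i= 0: I-X = 11 → L
  i= 1: V-Z = 22 → W
  i= 2: Z-G = 19 → T
  i= 3: O-V = 19 → T
  i= 4: S-F = 13 → N
  i= 5: Y-M = 12 → M
  i= 6: J-J =  0 → A
  i= 7: O-D = 11 → L
  i= 8: B-F = 22 → W
  i= 9: A-H = 19 → T
  i=10: N-U = 19 → T
  i=11: B-O = 13 → N
  i=12: J-X = 12 → M
  i=13: S-S =  0 → A
  i=14: N-C = 11 → L
  i=15: K-O = 22 → W
  i=16: J-Q = 19 → T
  i=17: W-D = 19 → T
  i=18: Y-L = 13 → N
  i=19: U-I = 12 → M
  i=20: R-R =  0 → A
  i=21: W-L = 11 → L
  i=22: Z-D = 22 → W
  i=23: X-E = 19 → T
  i=24: O-V = 19 → T
  shifts repeat with period 7: LWTTNMA

LWTTNMA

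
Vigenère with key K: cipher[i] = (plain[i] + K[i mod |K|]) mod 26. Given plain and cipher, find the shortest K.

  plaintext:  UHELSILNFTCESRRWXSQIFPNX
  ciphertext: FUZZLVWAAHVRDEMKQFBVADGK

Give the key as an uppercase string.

LNVOTN

  i= 0: F-U = 11 → L
  i= 1: U-H = 13 → N
  i= 2: Z-E = 21 → V
  i= 3: Z-L = 14 → O
  i= 4: L-S = 19 → T
  i= 5: V-I = 13 → N
  i= 6: W-L = 11 → L
  i= 7: A-N = 13 → N
  i= 8: A-F = 21 → V
  i= 9: H-T = 14 → O
  i=10: V-C = 19 → T
  i=11: R-E = 13 → N
  i=12: D-S = 11 → L
  i=13: E-R = 13 → N
  i=14: M-R = 21 → V
  i=15: K-W = 14 → O
  i=16: Q-X = 19 → T
  i=17: F-S = 13 → N
  i=18: B-Q = 11 → L
  i=19: V-I = 13 → N
  i=20: A-F = 21 → V
  i=21: D-P = 14 → O
  i=22: G-N = 19 → T
  i=23: K-X = 13 → N
  shifts repeat with period 6: LNVOTN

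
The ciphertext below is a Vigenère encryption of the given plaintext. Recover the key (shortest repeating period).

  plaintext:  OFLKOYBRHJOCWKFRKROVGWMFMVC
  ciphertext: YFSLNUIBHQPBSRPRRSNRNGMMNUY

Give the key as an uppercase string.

KAHBZWH

  i= 0: Y-O = 10 → K
  i= 1: F-F =  0 → A
  i= 2: S-L =  7 → H
  i= 3: L-K =  1 → B
  i= 4: N-O = 25 → Z
  i= 5: U-Y = 22 → W
  i= 6: I-B =  7 → H
  i= 7: B-R = 10 → K
  i= 8: H-H =  0 → A
  i= 9: Q-J =  7 → H
  i=10: P-O =  1 → B
  i=11: B-C = 25 → Z
  i=12: S-W = 22 → W
  i=13: R-K =  7 → H
  i=14: P-F = 10 → K
  i=15: R-R =  0 → A
  i=16: R-K =  7 → H
  i=17: S-R =  1 → B
  i=18: N-O = 25 → Z
  i=19: R-V = 22 → W
  i=20: N-G =  7 → H
  i=21: G-W = 10 → K
  i=22: M-M =  0 → A
  i=23: M-F =  7 → H
  i=24: N-M =  1 → B
  i=25: U-V = 25 → Z
  i=26: Y-C = 22 → W
  shifts repeat with period 7: KAHBZWH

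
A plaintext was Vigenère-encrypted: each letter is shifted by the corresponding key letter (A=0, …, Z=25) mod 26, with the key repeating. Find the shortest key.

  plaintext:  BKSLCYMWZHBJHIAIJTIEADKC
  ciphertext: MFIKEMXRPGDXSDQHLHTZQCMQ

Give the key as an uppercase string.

LVQZCO

  i= 0: M-B = 11 → L
  i= 1: F-K = 21 → V
  i= 2: I-S = 16 → Q
  i= 3: K-L = 25 → Z
  i= 4: E-C =  2 → C
  i= 5: M-Y = 14 → O
  i= 6: X-M = 11 → L
  i= 7: R-W = 21 → V
  i= 8: P-Z = 16 → Q
  i= 9: G-H = 25 → Z
  i=10: D-B =  2 → C
  i=11: X-J = 14 → O
  i=12: S-H = 11 → L
  i=13: D-I = 21 → V
  i=14: Q-A = 16 → Q
  i=15: H-I = 25 → Z
  i=16: L-J =  2 → C
  i=17: H-T = 14 → O
  i=18: T-I = 11 → L
  i=19: Z-E = 21 → V
  i=20: Q-A = 16 → Q
  i=21: C-D = 25 → Z
  i=22: M-K =  2 → C
  i=23: Q-C = 14 → O
  shifts repeat with period 6: LVQZCO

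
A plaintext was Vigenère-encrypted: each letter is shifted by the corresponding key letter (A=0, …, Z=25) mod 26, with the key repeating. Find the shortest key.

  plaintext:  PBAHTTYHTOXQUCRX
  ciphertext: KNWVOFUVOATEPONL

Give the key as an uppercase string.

VMWO

  i= 0: K-P = 21 → V
  i= 1: N-B = 12 → M
  i= 2: W-A = 22 → W
  i= 3: V-H = 14 → O
  i= 4: O-T = 21 → V
  i= 5: F-T = 12 → M
  i= 6: U-Y = 22 → W
  i= 7: V-H = 14 → O
  i= 8: O-T = 21 → V
  i= 9: A-O = 12 → M
  i=10: T-X = 22 → W
  i=11: E-Q = 14 → O
  i=12: P-U = 21 → V
  i=13: O-C = 12 → M
  i=14: N-R = 22 → W
  i=15: L-X = 14 → O
  shifts repeat with period 4: VMWO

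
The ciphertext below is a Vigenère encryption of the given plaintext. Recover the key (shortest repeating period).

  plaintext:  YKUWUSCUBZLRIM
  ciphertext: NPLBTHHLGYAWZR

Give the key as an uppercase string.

  i= 0: N-Y = 15 → P
  i= 1: P-K =  5 → F
  i= 2: L-U = 17 → R
  i= 3: B-W =  5 → F
  i= 4: T-U = 25 → Z
  i= 5: H-S = 15 → P
  i= 6: H-C =  5 → F
  i= 7: L-U = 17 → R
  i= 8: G-B =  5 → F
  i= 9: Y-Z = 25 → Z
  i=10: A-L = 15 → P
  i=11: W-R =  5 → F
  i=12: Z-I = 17 → R
  i=13: R-M =  5 → F
  shifts repeat with period 5: PFRFZ

PFRFZ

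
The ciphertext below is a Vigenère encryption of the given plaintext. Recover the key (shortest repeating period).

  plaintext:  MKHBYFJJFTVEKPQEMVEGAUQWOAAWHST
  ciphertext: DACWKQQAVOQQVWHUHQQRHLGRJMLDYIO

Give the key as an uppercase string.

  i= 0: D-M = 17 → R
  i= 1: A-K = 16 → Q
  i= 2: C-H = 21 → V
  i= 3: W-B = 21 → V
  i= 4: K-Y = 12 → M
  i= 5: Q-F = 11 → L
  i= 6: Q-J =  7 → H
  i= 7: A-J = 17 → R
  i= 8: V-F = 16 → Q
  i= 9: O-T = 21 → V
  i=10: Q-V = 21 → V
  i=11: Q-E = 12 → M
  i=12: V-K = 11 → L
  i=13: W-P =  7 → H
  i=14: H-Q = 17 → R
  i=15: U-E = 16 → Q
  i=16: H-M = 21 → V
  i=17: Q-V = 21 → V
  i=18: Q-E = 12 → M
  i=19: R-G = 11 → L
  i=20: H-A =  7 → H
  i=21: L-U = 17 → R
  i=22: G-Q = 16 → Q
  i=23: R-W = 21 → V
  i=24: J-O = 21 → V
  i=25: M-A = 12 → M
  i=26: L-A = 11 → L
  i=27: D-W =  7 → H
  i=28: Y-H = 17 → R
  i=29: I-S = 16 → Q
  i=30: O-T = 21 → V
  shifts repeat with period 7: RQVVMLH

RQVVMLH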